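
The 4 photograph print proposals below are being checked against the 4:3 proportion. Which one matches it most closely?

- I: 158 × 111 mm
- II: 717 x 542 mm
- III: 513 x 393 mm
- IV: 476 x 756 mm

Ratios (long/short): I ≈ 1.423; II ≈ 1.323; III ≈ 1.305; IV ≈ 1.588.
4:3 ≈ 1.333; option II is nearest (Δ 0.010).

II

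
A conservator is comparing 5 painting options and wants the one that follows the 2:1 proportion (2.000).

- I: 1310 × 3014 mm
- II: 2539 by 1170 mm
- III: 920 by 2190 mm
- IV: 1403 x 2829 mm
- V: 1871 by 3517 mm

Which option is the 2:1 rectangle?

IV

Ratios (long/short): I ≈ 2.301; II ≈ 2.170; III ≈ 2.380; IV ≈ 2.016; V ≈ 1.880.
2:1 ≈ 2.000; option IV is nearest (Δ 0.016).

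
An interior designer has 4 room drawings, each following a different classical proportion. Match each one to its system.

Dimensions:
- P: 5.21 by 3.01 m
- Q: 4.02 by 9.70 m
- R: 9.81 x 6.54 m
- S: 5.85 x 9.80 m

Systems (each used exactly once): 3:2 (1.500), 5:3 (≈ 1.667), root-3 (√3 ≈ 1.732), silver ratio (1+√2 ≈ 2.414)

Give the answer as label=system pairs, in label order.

P = 5.21/3.01 ≈ 1.731 → root-3 (1.732)
Q = 9.70/4.02 ≈ 2.413 → silver ratio (2.414)
R = 9.81/6.54 ≈ 1.500 → 3:2 (1.500)
S = 9.80/5.85 ≈ 1.675 → 5:3 (1.667)

P=root-3, Q=silver ratio, R=3:2, S=5:3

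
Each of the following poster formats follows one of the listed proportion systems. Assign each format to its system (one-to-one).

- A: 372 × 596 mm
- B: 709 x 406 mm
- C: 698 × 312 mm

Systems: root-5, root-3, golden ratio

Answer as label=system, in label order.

A=golden ratio, B=root-3, C=root-5

A = 596/372 ≈ 1.602 → golden ratio (1.618)
B = 709/406 ≈ 1.746 → root-3 (1.732)
C = 698/312 ≈ 2.237 → root-5 (2.236)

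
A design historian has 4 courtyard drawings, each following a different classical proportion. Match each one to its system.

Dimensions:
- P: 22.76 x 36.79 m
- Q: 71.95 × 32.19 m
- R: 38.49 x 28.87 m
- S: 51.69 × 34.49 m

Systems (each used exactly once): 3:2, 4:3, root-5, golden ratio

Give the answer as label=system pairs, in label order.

P=golden ratio, Q=root-5, R=4:3, S=3:2

Ratios: P ≈ 1.616; Q ≈ 2.235; R ≈ 1.333; S ≈ 1.499.
Targets: 3:2 ≈ 1.500; 4:3 ≈ 1.333; root-5 ≈ 2.236; golden ratio ≈ 1.618.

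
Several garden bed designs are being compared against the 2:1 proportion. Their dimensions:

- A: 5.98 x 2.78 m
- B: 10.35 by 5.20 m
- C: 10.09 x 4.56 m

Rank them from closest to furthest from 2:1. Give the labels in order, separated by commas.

A: 5.98/2.78 ≈ 2.151 → |2.151 − 2.000| = 0.151
B: 10.35/5.20 ≈ 1.990 → |1.990 − 2.000| = 0.010
C: 10.09/4.56 ≈ 2.213 → |2.213 − 2.000| = 0.213

B, A, C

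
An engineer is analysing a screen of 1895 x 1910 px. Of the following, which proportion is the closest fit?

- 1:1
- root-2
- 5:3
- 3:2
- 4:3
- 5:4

1910/1895 ≈ 1.008. Nearest candidates are 1:1 (1.000, off by 0.008) and 5:4 (1.250, off by 0.242).

1:1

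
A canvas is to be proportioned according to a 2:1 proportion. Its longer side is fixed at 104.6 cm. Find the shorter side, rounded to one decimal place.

2:1 = 2.00000.
Shorter side = 104.6 ÷ 2.00000 ≈ 52.300 → 52.3 cm.

52.3 cm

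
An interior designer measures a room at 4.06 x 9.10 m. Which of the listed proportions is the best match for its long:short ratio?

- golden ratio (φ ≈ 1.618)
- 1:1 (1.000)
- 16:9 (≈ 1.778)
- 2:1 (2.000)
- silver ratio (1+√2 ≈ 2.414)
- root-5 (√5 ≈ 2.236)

9.10/4.06 ≈ 2.241. Nearest candidates are root-5 (2.236, off by 0.005) and silver ratio (2.414, off by 0.173).

root-5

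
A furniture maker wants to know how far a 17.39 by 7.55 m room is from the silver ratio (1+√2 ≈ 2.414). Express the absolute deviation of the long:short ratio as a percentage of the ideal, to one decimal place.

4.6%

Ratio = 17.39 / 7.55 ≈ 2.3033.
Ideal silver ratio ≈ 2.4142. |2.3033 − 2.4142| / 2.4142 ≈ 4.59% → 4.6%.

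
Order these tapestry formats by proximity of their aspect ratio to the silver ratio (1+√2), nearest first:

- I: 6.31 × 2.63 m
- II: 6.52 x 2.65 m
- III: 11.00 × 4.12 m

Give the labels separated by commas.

Ratios: I = 6.31 / 2.63 ≈ 2.399; II = 6.52 / 2.65 ≈ 2.460; III = 11.00 / 4.12 ≈ 2.670.
|Δ from 2.414|: I 0.015; II 0.046; III 0.256.

I, II, III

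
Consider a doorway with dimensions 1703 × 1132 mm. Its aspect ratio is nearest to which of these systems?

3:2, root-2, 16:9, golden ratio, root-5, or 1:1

3:2

Ratio = 1703 / 1132 ≈ 1.504.
Distances: 3:2 1.500 (Δ 0.004); root-2 1.414 (Δ 0.090); 16:9 1.778 (Δ 0.274); golden ratio 1.618 (Δ 0.114); root-5 2.236 (Δ 0.732); 1:1 1.000 (Δ 0.504).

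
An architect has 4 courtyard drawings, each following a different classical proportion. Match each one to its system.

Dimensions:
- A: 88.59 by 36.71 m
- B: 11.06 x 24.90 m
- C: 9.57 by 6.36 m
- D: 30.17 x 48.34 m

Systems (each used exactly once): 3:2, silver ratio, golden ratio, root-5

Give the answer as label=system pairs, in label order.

A = 88.59/36.71 ≈ 2.413 → silver ratio (2.414)
B = 24.90/11.06 ≈ 2.251 → root-5 (2.236)
C = 9.57/6.36 ≈ 1.505 → 3:2 (1.500)
D = 48.34/30.17 ≈ 1.602 → golden ratio (1.618)

A=silver ratio, B=root-5, C=3:2, D=golden ratio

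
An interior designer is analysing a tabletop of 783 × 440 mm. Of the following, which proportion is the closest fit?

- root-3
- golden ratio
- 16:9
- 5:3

16:9

783/440 ≈ 1.780. Nearest candidates are 16:9 (1.778, off by 0.002) and root-3 (1.732, off by 0.048).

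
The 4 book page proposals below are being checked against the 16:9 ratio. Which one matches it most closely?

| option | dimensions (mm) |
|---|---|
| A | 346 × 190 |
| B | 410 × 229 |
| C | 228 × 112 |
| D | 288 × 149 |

B

Ratios (long/short): A ≈ 1.821; B ≈ 1.790; C ≈ 2.036; D ≈ 1.933.
16:9 ≈ 1.778; option B is nearest (Δ 0.012).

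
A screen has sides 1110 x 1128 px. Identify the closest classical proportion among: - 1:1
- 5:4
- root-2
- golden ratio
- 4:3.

Ratio = 1128 / 1110 ≈ 1.016.
Distances: 1:1 1.000 (Δ 0.016); 5:4 1.250 (Δ 0.234); root-2 1.414 (Δ 0.398); golden ratio 1.618 (Δ 0.602); 4:3 1.333 (Δ 0.317).

1:1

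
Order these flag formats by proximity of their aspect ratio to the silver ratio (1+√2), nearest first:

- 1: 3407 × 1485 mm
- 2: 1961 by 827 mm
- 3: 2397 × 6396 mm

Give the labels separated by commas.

Ratios: 1 = 3407 / 1485 ≈ 2.294; 2 = 1961 / 827 ≈ 2.371; 3 = 6396 / 2397 ≈ 2.668.
|Δ from 2.414|: 1 0.120; 2 0.043; 3 0.254.

2, 1, 3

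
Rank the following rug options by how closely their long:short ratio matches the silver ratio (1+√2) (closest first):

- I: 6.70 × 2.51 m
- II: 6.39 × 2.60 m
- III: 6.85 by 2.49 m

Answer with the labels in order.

II, I, III

Ratios: I = 6.70 / 2.51 ≈ 2.669; II = 6.39 / 2.60 ≈ 2.458; III = 6.85 / 2.49 ≈ 2.751.
|Δ from 2.414|: I 0.255; II 0.044; III 0.337.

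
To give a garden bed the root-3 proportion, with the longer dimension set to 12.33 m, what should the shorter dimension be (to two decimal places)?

root-3 ≈ 1.73205.
Shorter side = 12.33 ÷ 1.73205 ≈ 7.1187 → 7.12 m.

7.12 m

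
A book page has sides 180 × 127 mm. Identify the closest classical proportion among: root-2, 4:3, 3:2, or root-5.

root-2

Ratio = 180 / 127 ≈ 1.417.
Distances: root-2 1.414 (Δ 0.003); 4:3 1.333 (Δ 0.084); 3:2 1.500 (Δ 0.083); root-5 2.236 (Δ 0.819).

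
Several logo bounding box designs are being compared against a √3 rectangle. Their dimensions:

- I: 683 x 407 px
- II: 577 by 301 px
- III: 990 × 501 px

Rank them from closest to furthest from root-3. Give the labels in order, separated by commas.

I, II, III

Ratios: I = 683 / 407 ≈ 1.678; II = 577 / 301 ≈ 1.917; III = 990 / 501 ≈ 1.976.
|Δ from 1.732|: I 0.054; II 0.185; III 0.244.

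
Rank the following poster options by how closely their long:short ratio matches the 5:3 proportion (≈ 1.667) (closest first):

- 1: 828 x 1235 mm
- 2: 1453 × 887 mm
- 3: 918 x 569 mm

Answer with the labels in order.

1: 1235/828 ≈ 1.492 → |1.492 − 1.667| = 0.175
2: 1453/887 ≈ 1.638 → |1.638 − 1.667| = 0.029
3: 918/569 ≈ 1.613 → |1.613 − 1.667| = 0.054

2, 3, 1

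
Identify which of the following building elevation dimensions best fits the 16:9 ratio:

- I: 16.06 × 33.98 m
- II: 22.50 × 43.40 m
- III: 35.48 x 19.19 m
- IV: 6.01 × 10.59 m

IV

Target 16:9 ≈ 1.778.
I: 2.116 (Δ0.338)  II: 1.929 (Δ0.151)  III: 1.849 (Δ0.071)  IV: 1.762 (Δ0.016)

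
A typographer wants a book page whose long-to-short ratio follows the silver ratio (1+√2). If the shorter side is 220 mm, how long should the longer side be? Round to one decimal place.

531.1 mm

silver ratio ≈ 2.41421.
Longer side = 220 × 2.41421 ≈ 531.126 → 531.1 mm.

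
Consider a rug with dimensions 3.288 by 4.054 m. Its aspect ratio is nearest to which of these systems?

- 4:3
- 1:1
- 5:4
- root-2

5:4

Ratio = 4.054 / 3.288 ≈ 1.233.
Distances: 4:3 1.333 (Δ 0.100); 1:1 1.000 (Δ 0.233); 5:4 1.250 (Δ 0.017); root-2 1.414 (Δ 0.181).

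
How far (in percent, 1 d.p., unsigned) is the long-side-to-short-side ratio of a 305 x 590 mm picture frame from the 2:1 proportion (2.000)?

3.3%

Ratio = 590 / 305 ≈ 1.9344.
Ideal 2:1 = 2.0000. |1.9344 − 2.0000| / 2.0000 ≈ 3.28% → 3.3%.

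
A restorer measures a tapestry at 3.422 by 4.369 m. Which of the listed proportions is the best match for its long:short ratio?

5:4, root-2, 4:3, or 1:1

5:4

Ratio = 4.369 / 3.422 ≈ 1.277.
Distances: 5:4 1.250 (Δ 0.027); root-2 1.414 (Δ 0.137); 4:3 1.333 (Δ 0.056); 1:1 1.000 (Δ 0.277).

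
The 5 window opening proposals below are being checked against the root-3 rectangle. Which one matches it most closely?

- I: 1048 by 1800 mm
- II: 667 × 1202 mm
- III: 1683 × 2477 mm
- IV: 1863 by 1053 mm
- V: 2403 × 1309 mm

Ratios (long/short): I ≈ 1.718; II ≈ 1.802; III ≈ 1.472; IV ≈ 1.769; V ≈ 1.836.
root-3 ≈ 1.732; option I is nearest (Δ 0.014).

I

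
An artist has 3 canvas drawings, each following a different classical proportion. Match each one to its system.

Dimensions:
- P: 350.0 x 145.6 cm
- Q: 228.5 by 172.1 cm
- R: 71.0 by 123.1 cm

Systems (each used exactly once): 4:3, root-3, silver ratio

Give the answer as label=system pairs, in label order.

P=silver ratio, Q=4:3, R=root-3

P = 350.0/145.6 ≈ 2.404 → silver ratio (2.414)
Q = 228.5/172.1 ≈ 1.328 → 4:3 (1.333)
R = 123.1/71.0 ≈ 1.734 → root-3 (1.732)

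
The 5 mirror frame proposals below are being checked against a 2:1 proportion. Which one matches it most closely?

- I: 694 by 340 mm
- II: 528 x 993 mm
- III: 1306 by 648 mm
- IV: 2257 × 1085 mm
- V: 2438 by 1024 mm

III

Target 2:1 ≈ 2.000.
I: 2.041 (Δ0.041)  II: 1.881 (Δ0.119)  III: 2.015 (Δ0.015)  IV: 2.080 (Δ0.080)  V: 2.381 (Δ0.381)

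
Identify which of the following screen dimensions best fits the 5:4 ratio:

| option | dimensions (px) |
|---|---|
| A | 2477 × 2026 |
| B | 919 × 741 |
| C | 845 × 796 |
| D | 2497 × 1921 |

Target 5:4 ≈ 1.250.
A: 1.223 (Δ0.027)  B: 1.240 (Δ0.010)  C: 1.062 (Δ0.188)  D: 1.300 (Δ0.050)

B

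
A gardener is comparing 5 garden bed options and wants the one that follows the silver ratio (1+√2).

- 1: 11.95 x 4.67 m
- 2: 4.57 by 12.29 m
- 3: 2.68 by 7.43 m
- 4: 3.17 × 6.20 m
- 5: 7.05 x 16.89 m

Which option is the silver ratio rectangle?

5

Target silver ratio ≈ 2.414.
1: 2.559 (Δ0.145)  2: 2.689 (Δ0.275)  3: 2.772 (Δ0.358)  4: 1.956 (Δ0.458)  5: 2.396 (Δ0.018)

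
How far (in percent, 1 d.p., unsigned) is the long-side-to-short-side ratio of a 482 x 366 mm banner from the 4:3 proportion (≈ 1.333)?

1.2%

Ratio = 482 / 366 ≈ 1.3169.
Ideal 4:3 ≈ 1.3333. |1.3169 − 1.3333| / 1.3333 ≈ 1.23% → 1.2%.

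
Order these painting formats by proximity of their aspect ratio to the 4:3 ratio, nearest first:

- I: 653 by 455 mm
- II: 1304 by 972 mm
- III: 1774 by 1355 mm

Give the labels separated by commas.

I: 653/455 ≈ 1.435 → |1.435 − 1.333| = 0.102
II: 1304/972 ≈ 1.342 → |1.342 − 1.333| = 0.009
III: 1774/1355 ≈ 1.309 → |1.309 − 1.333| = 0.024

II, III, I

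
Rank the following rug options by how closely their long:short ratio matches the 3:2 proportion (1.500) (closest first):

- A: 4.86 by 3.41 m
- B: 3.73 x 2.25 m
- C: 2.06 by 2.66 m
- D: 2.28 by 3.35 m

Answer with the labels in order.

A: 4.86/3.41 ≈ 1.425 → |1.425 − 1.500| = 0.075
B: 3.73/2.25 ≈ 1.658 → |1.658 − 1.500| = 0.158
C: 2.66/2.06 ≈ 1.291 → |1.291 − 1.500| = 0.209
D: 3.35/2.28 ≈ 1.469 → |1.469 − 1.500| = 0.031

D, A, B, C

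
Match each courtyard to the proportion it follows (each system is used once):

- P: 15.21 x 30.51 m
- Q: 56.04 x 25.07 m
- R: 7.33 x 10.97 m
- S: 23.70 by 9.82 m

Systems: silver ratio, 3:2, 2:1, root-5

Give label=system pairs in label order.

P = 30.51/15.21 ≈ 2.006 → 2:1 (2.000)
Q = 56.04/25.07 ≈ 2.235 → root-5 (2.236)
R = 10.97/7.33 ≈ 1.497 → 3:2 (1.500)
S = 23.70/9.82 ≈ 2.413 → silver ratio (2.414)

P=2:1, Q=root-5, R=3:2, S=silver ratio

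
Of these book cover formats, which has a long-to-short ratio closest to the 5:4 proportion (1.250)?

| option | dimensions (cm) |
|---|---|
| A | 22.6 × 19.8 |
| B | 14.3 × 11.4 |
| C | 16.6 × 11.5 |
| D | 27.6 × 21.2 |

Target 5:4 ≈ 1.250.
A: 1.141 (Δ0.109)  B: 1.254 (Δ0.004)  C: 1.443 (Δ0.193)  D: 1.302 (Δ0.052)

B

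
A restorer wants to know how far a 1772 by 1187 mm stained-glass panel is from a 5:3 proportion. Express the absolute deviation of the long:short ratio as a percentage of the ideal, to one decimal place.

Ratio = 1772 / 1187 ≈ 1.4928.
Ideal 5:3 ≈ 1.6667. |1.4928 − 1.6667| / 1.6667 ≈ 10.43% → 10.4%.

10.4%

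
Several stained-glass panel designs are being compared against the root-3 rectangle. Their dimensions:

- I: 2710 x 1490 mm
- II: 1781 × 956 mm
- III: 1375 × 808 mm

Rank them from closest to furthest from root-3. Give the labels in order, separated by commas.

III, I, II

I: 2710/1490 ≈ 1.819 → |1.819 − 1.732| = 0.087
II: 1781/956 ≈ 1.863 → |1.863 − 1.732| = 0.131
III: 1375/808 ≈ 1.702 → |1.702 − 1.732| = 0.030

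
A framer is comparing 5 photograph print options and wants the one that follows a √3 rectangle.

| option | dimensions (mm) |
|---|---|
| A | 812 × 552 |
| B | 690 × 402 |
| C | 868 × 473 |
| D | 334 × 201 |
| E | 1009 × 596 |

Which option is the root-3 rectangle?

Ratios (long/short): A ≈ 1.471; B ≈ 1.716; C ≈ 1.835; D ≈ 1.662; E ≈ 1.693.
root-3 ≈ 1.732; option B is nearest (Δ 0.016).

B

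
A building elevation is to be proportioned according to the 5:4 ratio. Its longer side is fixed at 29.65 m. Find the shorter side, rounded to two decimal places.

5:4 = 1.25000.
Shorter side = 29.65 ÷ 1.25000 ≈ 23.7200 → 23.72 m.

23.72 m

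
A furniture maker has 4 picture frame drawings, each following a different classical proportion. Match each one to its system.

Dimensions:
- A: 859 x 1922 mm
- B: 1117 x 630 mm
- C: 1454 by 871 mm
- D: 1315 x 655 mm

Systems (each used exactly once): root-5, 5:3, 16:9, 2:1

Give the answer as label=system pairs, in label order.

A=root-5, B=16:9, C=5:3, D=2:1

Ratios: A ≈ 2.237; B ≈ 1.773; C ≈ 1.669; D ≈ 2.008.
Targets: root-5 ≈ 2.236; 5:3 ≈ 1.667; 16:9 ≈ 1.778; 2:1 ≈ 2.000.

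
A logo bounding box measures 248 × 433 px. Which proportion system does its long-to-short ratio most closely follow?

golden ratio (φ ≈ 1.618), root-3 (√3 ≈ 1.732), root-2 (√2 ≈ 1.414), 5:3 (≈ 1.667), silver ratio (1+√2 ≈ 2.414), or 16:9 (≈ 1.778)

root-3

Ratio = 433 / 248 ≈ 1.746.
Distances: golden ratio 1.618 (Δ 0.128); root-3 1.732 (Δ 0.014); root-2 1.414 (Δ 0.332); 5:3 1.667 (Δ 0.079); silver ratio 2.414 (Δ 0.668); 16:9 1.778 (Δ 0.032).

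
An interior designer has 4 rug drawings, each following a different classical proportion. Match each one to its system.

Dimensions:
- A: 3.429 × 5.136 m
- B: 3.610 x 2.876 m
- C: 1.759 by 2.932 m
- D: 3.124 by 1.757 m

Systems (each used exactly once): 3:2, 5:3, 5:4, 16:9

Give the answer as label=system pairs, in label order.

Ratios: A ≈ 1.498; B ≈ 1.255; C ≈ 1.667; D ≈ 1.778.
Targets: 3:2 ≈ 1.500; 5:3 ≈ 1.667; 5:4 ≈ 1.250; 16:9 ≈ 1.778.

A=3:2, B=5:4, C=5:3, D=16:9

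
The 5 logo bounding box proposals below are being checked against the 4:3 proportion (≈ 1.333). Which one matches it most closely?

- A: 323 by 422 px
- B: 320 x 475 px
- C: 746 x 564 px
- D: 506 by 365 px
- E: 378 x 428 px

C

Target 4:3 ≈ 1.333.
A: 1.307 (Δ0.026)  B: 1.484 (Δ0.151)  C: 1.323 (Δ0.010)  D: 1.386 (Δ0.053)  E: 1.132 (Δ0.201)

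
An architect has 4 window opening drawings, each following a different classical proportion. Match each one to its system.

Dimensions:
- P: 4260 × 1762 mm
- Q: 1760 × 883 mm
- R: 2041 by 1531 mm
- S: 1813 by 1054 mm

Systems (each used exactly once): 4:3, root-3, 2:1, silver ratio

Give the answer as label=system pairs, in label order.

P=silver ratio, Q=2:1, R=4:3, S=root-3

P = 4260/1762 ≈ 2.418 → silver ratio (2.414)
Q = 1760/883 ≈ 1.993 → 2:1 (2.000)
R = 2041/1531 ≈ 1.333 → 4:3 (1.333)
S = 1813/1054 ≈ 1.720 → root-3 (1.732)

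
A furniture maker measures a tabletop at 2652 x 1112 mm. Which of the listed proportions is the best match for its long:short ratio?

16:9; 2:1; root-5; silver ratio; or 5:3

Ratio = 2652 / 1112 ≈ 2.385.
Distances: 16:9 1.778 (Δ 0.607); 2:1 2.000 (Δ 0.385); root-5 2.236 (Δ 0.149); silver ratio 2.414 (Δ 0.029); 5:3 1.667 (Δ 0.718).

silver ratio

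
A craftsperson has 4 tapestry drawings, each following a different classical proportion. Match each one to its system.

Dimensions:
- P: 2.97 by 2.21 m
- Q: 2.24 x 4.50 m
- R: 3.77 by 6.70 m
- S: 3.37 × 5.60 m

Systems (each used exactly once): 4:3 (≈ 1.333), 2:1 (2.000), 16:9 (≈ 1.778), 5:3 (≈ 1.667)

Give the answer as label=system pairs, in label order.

P=4:3, Q=2:1, R=16:9, S=5:3

Ratios: P ≈ 1.344; Q ≈ 2.009; R ≈ 1.777; S ≈ 1.662.
Targets: 4:3 ≈ 1.333; 2:1 ≈ 2.000; 16:9 ≈ 1.778; 5:3 ≈ 1.667.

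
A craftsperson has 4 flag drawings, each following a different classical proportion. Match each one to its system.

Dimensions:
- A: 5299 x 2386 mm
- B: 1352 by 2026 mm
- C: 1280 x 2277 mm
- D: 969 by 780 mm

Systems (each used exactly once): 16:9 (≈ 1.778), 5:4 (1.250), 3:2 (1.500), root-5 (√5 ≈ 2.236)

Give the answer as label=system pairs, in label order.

A=root-5, B=3:2, C=16:9, D=5:4

A = 5299/2386 ≈ 2.221 → root-5 (2.236)
B = 2026/1352 ≈ 1.499 → 3:2 (1.500)
C = 2277/1280 ≈ 1.779 → 16:9 (1.778)
D = 969/780 ≈ 1.242 → 5:4 (1.250)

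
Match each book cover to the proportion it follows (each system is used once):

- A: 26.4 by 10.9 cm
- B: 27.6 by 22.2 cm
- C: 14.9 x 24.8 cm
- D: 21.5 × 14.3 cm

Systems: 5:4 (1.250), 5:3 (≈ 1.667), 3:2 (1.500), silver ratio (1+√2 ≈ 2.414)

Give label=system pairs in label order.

A = 26.4/10.9 ≈ 2.422 → silver ratio (2.414)
B = 27.6/22.2 ≈ 1.243 → 5:4 (1.250)
C = 24.8/14.9 ≈ 1.664 → 5:3 (1.667)
D = 21.5/14.3 ≈ 1.503 → 3:2 (1.500)

A=silver ratio, B=5:4, C=5:3, D=3:2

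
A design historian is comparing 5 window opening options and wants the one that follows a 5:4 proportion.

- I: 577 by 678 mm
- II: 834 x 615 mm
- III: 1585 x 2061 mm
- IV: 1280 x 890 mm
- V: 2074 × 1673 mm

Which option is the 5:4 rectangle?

V

Ratios (long/short): I ≈ 1.175; II ≈ 1.356; III ≈ 1.300; IV ≈ 1.438; V ≈ 1.240.
5:4 ≈ 1.250; option V is nearest (Δ 0.010).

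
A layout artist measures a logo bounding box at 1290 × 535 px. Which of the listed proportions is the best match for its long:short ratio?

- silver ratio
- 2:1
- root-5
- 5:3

Ratio = 1290 / 535 ≈ 2.411.
Distances: silver ratio 2.414 (Δ 0.003); 2:1 2.000 (Δ 0.411); root-5 2.236 (Δ 0.175); 5:3 1.667 (Δ 0.744).

silver ratio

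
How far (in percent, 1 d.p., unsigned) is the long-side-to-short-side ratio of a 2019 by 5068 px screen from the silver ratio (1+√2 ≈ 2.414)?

4.0%

Ratio = 5068 / 2019 ≈ 2.5102.
Ideal silver ratio ≈ 2.4142. |2.5102 − 2.4142| / 2.4142 ≈ 3.98% → 4.0%.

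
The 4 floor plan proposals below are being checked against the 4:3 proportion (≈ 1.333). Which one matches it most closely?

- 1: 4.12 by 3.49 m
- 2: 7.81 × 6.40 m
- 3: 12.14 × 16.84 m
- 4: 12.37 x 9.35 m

Target 4:3 ≈ 1.333.
1: 1.181 (Δ0.152)  2: 1.220 (Δ0.113)  3: 1.387 (Δ0.054)  4: 1.323 (Δ0.010)

4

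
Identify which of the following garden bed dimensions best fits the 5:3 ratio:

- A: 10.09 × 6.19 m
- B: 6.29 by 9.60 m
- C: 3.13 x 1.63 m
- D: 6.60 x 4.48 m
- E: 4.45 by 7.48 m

Ratios (long/short): A ≈ 1.630; B ≈ 1.526; C ≈ 1.920; D ≈ 1.473; E ≈ 1.681.
5:3 ≈ 1.667; option E is nearest (Δ 0.014).

E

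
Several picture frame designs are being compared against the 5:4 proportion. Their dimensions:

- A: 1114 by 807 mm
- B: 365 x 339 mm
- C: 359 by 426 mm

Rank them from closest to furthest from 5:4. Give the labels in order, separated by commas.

C, A, B

Ratios: A = 1114 / 807 ≈ 1.380; B = 365 / 339 ≈ 1.077; C = 426 / 359 ≈ 1.187.
|Δ from 1.250|: A 0.130; B 0.173; C 0.063.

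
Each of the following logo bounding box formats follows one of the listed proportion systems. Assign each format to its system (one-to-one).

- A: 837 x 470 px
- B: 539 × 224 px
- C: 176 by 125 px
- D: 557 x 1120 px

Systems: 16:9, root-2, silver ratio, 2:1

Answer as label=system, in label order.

A = 837/470 ≈ 1.781 → 16:9 (1.778)
B = 539/224 ≈ 2.406 → silver ratio (2.414)
C = 176/125 ≈ 1.408 → root-2 (1.414)
D = 1120/557 ≈ 2.011 → 2:1 (2.000)

A=16:9, B=silver ratio, C=root-2, D=2:1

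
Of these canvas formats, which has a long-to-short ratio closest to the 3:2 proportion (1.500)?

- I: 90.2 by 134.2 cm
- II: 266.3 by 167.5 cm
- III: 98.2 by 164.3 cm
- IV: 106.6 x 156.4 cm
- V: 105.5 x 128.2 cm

Ratios (long/short): I ≈ 1.488; II ≈ 1.590; III ≈ 1.673; IV ≈ 1.467; V ≈ 1.215.
3:2 ≈ 1.500; option I is nearest (Δ 0.012).

I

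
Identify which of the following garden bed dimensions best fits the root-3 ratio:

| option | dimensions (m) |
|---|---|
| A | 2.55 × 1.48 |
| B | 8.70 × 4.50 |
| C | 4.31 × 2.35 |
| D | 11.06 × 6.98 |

A

Target root-3 ≈ 1.732.
A: 1.723 (Δ0.009)  B: 1.933 (Δ0.201)  C: 1.834 (Δ0.102)  D: 1.585 (Δ0.147)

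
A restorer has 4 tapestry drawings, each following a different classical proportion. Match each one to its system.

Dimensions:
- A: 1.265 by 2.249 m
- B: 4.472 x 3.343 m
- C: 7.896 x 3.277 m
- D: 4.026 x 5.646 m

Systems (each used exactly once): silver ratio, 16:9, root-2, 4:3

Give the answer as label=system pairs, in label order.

Ratios: A ≈ 1.778; B ≈ 1.338; C ≈ 2.410; D ≈ 1.402.
Targets: silver ratio ≈ 2.414; 16:9 ≈ 1.778; root-2 ≈ 1.414; 4:3 ≈ 1.333.

A=16:9, B=4:3, C=silver ratio, D=root-2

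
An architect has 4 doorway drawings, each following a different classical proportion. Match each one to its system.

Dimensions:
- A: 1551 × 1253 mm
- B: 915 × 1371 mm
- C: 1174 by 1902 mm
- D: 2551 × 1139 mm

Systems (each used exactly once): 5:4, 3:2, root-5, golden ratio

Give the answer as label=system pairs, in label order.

A=5:4, B=3:2, C=golden ratio, D=root-5

Ratios: A ≈ 1.238; B ≈ 1.498; C ≈ 1.620; D ≈ 2.240.
Targets: 5:4 ≈ 1.250; 3:2 ≈ 1.500; root-5 ≈ 2.236; golden ratio ≈ 1.618.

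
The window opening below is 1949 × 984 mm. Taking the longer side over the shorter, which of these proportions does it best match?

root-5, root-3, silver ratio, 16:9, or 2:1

2:1

1949/984 ≈ 1.981. Nearest candidates are 2:1 (2.000, off by 0.019) and 16:9 (1.778, off by 0.203).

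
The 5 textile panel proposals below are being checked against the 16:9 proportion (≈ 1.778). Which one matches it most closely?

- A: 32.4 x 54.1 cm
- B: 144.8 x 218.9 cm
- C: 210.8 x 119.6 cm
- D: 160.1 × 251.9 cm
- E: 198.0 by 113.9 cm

C

Target 16:9 ≈ 1.778.
A: 1.670 (Δ0.108)  B: 1.512 (Δ0.266)  C: 1.763 (Δ0.015)  D: 1.573 (Δ0.205)  E: 1.738 (Δ0.040)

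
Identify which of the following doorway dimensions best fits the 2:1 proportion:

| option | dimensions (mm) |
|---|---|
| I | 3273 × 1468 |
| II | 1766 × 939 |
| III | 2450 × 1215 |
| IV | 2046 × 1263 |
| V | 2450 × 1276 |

III

Target 2:1 ≈ 2.000.
I: 2.230 (Δ0.230)  II: 1.881 (Δ0.119)  III: 2.016 (Δ0.016)  IV: 1.620 (Δ0.380)  V: 1.920 (Δ0.080)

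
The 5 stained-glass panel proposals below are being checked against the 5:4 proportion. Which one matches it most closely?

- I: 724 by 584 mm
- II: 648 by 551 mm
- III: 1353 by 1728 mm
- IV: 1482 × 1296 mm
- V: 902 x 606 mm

I

Target 5:4 ≈ 1.250.
I: 1.240 (Δ0.010)  II: 1.176 (Δ0.074)  III: 1.277 (Δ0.027)  IV: 1.144 (Δ0.106)  V: 1.488 (Δ0.238)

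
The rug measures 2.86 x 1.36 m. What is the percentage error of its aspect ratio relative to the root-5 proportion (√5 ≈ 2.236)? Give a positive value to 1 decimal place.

6.0%

Ratio = 2.86 / 1.36 ≈ 2.1029.
Ideal root-5 ≈ 2.2361. |2.1029 − 2.2361| / 2.2361 ≈ 5.96% → 6.0%.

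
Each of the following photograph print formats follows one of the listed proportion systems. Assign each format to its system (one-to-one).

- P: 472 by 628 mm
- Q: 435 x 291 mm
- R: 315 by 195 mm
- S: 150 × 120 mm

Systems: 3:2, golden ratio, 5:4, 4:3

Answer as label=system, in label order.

P = 628/472 ≈ 1.331 → 4:3 (1.333)
Q = 435/291 ≈ 1.495 → 3:2 (1.500)
R = 315/195 ≈ 1.615 → golden ratio (1.618)
S = 150/120 ≈ 1.250 → 5:4 (1.250)

P=4:3, Q=3:2, R=golden ratio, S=5:4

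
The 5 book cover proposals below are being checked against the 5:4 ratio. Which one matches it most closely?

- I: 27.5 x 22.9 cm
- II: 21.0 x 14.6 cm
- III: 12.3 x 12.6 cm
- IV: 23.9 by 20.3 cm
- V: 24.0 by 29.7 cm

V

Target 5:4 ≈ 1.250.
I: 1.201 (Δ0.049)  II: 1.438 (Δ0.188)  III: 1.024 (Δ0.226)  IV: 1.177 (Δ0.073)  V: 1.238 (Δ0.012)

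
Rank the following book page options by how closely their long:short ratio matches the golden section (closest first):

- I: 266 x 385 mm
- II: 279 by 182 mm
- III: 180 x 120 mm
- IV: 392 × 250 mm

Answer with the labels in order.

IV, II, III, I

I: 385/266 ≈ 1.447 → |1.447 − 1.618| = 0.171
II: 279/182 ≈ 1.533 → |1.533 − 1.618| = 0.085
III: 180/120 ≈ 1.500 → |1.500 − 1.618| = 0.118
IV: 392/250 ≈ 1.568 → |1.568 − 1.618| = 0.050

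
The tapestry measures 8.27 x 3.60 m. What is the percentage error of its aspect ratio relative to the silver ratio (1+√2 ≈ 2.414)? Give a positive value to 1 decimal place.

Ratio = 8.27 / 3.60 ≈ 2.2972.
Ideal silver ratio ≈ 2.4142. |2.2972 − 2.4142| / 2.4142 ≈ 4.85% → 4.8%.

4.8%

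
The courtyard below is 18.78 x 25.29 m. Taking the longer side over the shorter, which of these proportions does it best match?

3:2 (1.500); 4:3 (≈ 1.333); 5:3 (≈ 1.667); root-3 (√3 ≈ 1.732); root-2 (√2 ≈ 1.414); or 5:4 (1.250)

4:3

25.29/18.78 ≈ 1.347. Nearest candidates are 4:3 (1.333, off by 0.014) and root-2 (1.414, off by 0.067).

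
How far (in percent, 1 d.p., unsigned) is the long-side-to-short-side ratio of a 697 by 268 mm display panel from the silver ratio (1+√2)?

7.7%

Ratio = 697 / 268 ≈ 2.6007.
Ideal silver ratio ≈ 2.4142. |2.6007 − 2.4142| / 2.4142 ≈ 7.73% → 7.7%.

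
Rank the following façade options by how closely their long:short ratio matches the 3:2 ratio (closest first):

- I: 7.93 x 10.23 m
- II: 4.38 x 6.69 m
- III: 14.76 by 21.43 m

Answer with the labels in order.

II, III, I

Ratios: I = 10.23 / 7.93 ≈ 1.290; II = 6.69 / 4.38 ≈ 1.527; III = 21.43 / 14.76 ≈ 1.452.
|Δ from 1.500|: I 0.210; II 0.027; III 0.048.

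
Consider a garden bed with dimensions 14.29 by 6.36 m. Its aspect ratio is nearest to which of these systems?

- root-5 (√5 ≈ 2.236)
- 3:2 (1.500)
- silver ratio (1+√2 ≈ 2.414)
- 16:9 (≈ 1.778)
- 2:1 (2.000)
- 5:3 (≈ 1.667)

root-5

14.29/6.36 ≈ 2.247. Nearest candidates are root-5 (2.236, off by 0.011) and silver ratio (2.414, off by 0.167).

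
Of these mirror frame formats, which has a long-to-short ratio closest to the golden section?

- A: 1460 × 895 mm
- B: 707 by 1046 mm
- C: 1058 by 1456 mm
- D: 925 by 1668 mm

Ratios (long/short): A ≈ 1.631; B ≈ 1.479; C ≈ 1.376; D ≈ 1.803.
golden ratio ≈ 1.618; option A is nearest (Δ 0.013).

A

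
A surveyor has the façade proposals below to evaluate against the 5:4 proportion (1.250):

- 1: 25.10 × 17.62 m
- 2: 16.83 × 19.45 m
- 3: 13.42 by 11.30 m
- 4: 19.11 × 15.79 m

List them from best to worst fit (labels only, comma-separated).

1: 25.10/17.62 ≈ 1.425 → |1.425 − 1.250| = 0.175
2: 19.45/16.83 ≈ 1.156 → |1.156 − 1.250| = 0.094
3: 13.42/11.30 ≈ 1.188 → |1.188 − 1.250| = 0.062
4: 19.11/15.79 ≈ 1.210 → |1.210 − 1.250| = 0.040

4, 3, 2, 1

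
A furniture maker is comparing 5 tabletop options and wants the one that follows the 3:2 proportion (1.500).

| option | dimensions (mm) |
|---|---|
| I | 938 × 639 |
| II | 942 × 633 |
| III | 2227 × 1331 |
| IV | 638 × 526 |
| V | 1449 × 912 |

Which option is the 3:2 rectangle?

Target 3:2 ≈ 1.500.
I: 1.468 (Δ0.032)  II: 1.488 (Δ0.012)  III: 1.673 (Δ0.173)  IV: 1.213 (Δ0.287)  V: 1.589 (Δ0.089)

II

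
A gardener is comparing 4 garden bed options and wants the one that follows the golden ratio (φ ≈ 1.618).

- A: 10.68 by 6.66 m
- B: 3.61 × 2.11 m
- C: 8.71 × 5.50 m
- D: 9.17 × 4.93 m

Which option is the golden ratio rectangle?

Ratios (long/short): A ≈ 1.604; B ≈ 1.711; C ≈ 1.584; D ≈ 1.860.
golden ratio ≈ 1.618; option A is nearest (Δ 0.014).

A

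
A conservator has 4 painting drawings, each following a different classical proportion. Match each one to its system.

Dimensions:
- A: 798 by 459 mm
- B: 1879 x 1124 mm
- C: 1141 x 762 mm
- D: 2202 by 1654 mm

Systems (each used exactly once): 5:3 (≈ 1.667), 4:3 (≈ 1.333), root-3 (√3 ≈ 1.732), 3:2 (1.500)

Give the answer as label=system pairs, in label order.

A=root-3, B=5:3, C=3:2, D=4:3

Ratios: A ≈ 1.739; B ≈ 1.672; C ≈ 1.497; D ≈ 1.331.
Targets: 5:3 ≈ 1.667; 4:3 ≈ 1.333; root-3 ≈ 1.732; 3:2 ≈ 1.500.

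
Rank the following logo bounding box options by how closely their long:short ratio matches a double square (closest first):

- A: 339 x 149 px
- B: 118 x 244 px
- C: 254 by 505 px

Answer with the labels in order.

C, B, A

A: 339/149 ≈ 2.275 → |2.275 − 2.000| = 0.275
B: 244/118 ≈ 2.068 → |2.068 − 2.000| = 0.068
C: 505/254 ≈ 1.988 → |1.988 − 2.000| = 0.012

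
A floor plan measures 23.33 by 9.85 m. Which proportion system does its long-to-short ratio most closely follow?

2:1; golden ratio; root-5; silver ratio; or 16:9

Ratio = 23.33 / 9.85 ≈ 2.369.
Distances: 2:1 2.000 (Δ 0.369); golden ratio 1.618 (Δ 0.751); root-5 2.236 (Δ 0.133); silver ratio 2.414 (Δ 0.045); 16:9 1.778 (Δ 0.591).

silver ratio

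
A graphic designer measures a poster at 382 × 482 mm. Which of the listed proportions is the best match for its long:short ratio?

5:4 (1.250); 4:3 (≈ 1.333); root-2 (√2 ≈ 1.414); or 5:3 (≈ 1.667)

Ratio = 482 / 382 ≈ 1.262.
Distances: 5:4 1.250 (Δ 0.012); 4:3 1.333 (Δ 0.071); root-2 1.414 (Δ 0.152); 5:3 1.667 (Δ 0.405).

5:4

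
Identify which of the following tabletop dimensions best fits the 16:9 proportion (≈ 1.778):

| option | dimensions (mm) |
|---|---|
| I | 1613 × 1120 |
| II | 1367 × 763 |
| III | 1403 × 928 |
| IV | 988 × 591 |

II

Target 16:9 ≈ 1.778.
I: 1.440 (Δ0.338)  II: 1.792 (Δ0.014)  III: 1.512 (Δ0.266)  IV: 1.672 (Δ0.106)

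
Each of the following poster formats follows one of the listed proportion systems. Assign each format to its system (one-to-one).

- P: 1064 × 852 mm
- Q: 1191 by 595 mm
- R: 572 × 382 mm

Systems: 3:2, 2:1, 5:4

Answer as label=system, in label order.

P = 1064/852 ≈ 1.249 → 5:4 (1.250)
Q = 1191/595 ≈ 2.002 → 2:1 (2.000)
R = 572/382 ≈ 1.497 → 3:2 (1.500)

P=5:4, Q=2:1, R=3:2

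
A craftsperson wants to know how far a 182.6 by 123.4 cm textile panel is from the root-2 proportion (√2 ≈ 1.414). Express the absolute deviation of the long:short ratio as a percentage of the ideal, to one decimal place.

Ratio = 182.6 / 123.4 ≈ 1.4797.
Ideal root-2 ≈ 1.4142. |1.4797 − 1.4142| / 1.4142 ≈ 4.63% → 4.6%.

4.6%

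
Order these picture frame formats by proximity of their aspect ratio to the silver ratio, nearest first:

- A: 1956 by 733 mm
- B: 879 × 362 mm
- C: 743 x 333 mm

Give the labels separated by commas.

A: 1956/733 ≈ 2.668 → |2.668 − 2.414| = 0.254
B: 879/362 ≈ 2.428 → |2.428 − 2.414| = 0.014
C: 743/333 ≈ 2.231 → |2.231 − 2.414| = 0.183

B, C, A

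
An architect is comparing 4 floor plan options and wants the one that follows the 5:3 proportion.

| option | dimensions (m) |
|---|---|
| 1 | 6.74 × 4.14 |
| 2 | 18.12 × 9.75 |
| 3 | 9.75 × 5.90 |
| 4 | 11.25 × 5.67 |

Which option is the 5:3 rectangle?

3

Ratios (long/short): 1 ≈ 1.628; 2 ≈ 1.858; 3 ≈ 1.653; 4 ≈ 1.984.
5:3 ≈ 1.667; option 3 is nearest (Δ 0.014).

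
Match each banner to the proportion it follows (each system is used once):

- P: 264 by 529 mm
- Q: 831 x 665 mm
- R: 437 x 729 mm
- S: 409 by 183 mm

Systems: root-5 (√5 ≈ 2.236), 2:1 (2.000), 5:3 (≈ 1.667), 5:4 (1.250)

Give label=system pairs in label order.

P=2:1, Q=5:4, R=5:3, S=root-5

P = 529/264 ≈ 2.004 → 2:1 (2.000)
Q = 831/665 ≈ 1.250 → 5:4 (1.250)
R = 729/437 ≈ 1.668 → 5:3 (1.667)
S = 409/183 ≈ 2.235 → root-5 (2.236)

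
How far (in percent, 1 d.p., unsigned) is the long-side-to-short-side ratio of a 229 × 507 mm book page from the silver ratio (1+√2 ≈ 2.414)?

Ratio = 507 / 229 ≈ 2.2140.
Ideal silver ratio ≈ 2.4142. |2.2140 − 2.4142| / 2.4142 ≈ 8.29% → 8.3%.

8.3%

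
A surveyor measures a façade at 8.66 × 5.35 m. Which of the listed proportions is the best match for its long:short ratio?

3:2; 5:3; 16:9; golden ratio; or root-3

Ratio = 8.66 / 5.35 ≈ 1.619.
Distances: 3:2 1.500 (Δ 0.119); 5:3 1.667 (Δ 0.048); 16:9 1.778 (Δ 0.159); golden ratio 1.618 (Δ 0.001); root-3 1.732 (Δ 0.113).

golden ratio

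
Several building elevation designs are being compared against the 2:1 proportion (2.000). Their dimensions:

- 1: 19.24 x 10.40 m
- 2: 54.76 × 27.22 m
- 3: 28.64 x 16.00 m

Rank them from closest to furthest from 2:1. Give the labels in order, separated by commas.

2, 1, 3

1: 19.24/10.40 ≈ 1.850 → |1.850 − 2.000| = 0.150
2: 54.76/27.22 ≈ 2.012 → |2.012 − 2.000| = 0.012
3: 28.64/16.00 ≈ 1.790 → |1.790 − 2.000| = 0.210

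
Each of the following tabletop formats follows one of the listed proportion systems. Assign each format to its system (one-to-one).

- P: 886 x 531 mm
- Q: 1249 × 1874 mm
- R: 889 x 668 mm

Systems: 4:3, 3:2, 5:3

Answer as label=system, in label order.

P=5:3, Q=3:2, R=4:3

Ratios: P ≈ 1.669; Q ≈ 1.500; R ≈ 1.331.
Targets: 4:3 ≈ 1.333; 3:2 ≈ 1.500; 5:3 ≈ 1.667.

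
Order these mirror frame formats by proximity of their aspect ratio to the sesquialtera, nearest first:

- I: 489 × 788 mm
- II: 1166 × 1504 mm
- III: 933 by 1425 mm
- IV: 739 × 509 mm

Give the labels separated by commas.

III, IV, I, II

Ratios: I = 788 / 489 ≈ 1.611; II = 1504 / 1166 ≈ 1.290; III = 1425 / 933 ≈ 1.527; IV = 739 / 509 ≈ 1.452.
|Δ from 1.500|: I 0.111; II 0.210; III 0.027; IV 0.048.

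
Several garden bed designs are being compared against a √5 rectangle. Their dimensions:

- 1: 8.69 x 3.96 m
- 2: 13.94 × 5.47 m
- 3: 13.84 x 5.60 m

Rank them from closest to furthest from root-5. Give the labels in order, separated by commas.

1: 8.69/3.96 ≈ 2.194 → |2.194 − 2.236| = 0.042
2: 13.94/5.47 ≈ 2.548 → |2.548 − 2.236| = 0.312
3: 13.84/5.60 ≈ 2.471 → |2.471 − 2.236| = 0.235

1, 3, 2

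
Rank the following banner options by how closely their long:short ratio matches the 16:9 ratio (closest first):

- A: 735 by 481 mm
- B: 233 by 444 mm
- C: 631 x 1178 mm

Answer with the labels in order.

Ratios: A = 735 / 481 ≈ 1.528; B = 444 / 233 ≈ 1.906; C = 1178 / 631 ≈ 1.867.
|Δ from 1.778|: A 0.250; B 0.128; C 0.089.

C, B, A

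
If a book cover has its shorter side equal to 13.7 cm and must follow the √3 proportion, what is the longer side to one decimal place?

23.7 cm

root-3 ≈ 1.73205.
Longer side = 13.7 × 1.73205 ≈ 23.729 → 23.7 cm.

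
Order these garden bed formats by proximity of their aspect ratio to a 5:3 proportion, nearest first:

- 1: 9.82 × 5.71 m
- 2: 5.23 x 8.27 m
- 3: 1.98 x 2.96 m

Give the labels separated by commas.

Ratios: 1 = 9.82 / 5.71 ≈ 1.720; 2 = 8.27 / 5.23 ≈ 1.581; 3 = 2.96 / 1.98 ≈ 1.495.
|Δ from 1.667|: 1 0.053; 2 0.086; 3 0.172.

1, 2, 3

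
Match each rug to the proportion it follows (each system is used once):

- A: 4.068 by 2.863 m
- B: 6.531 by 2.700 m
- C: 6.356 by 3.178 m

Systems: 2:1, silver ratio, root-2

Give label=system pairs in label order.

Ratios: A ≈ 1.421; B ≈ 2.419; C ≈ 2.000.
Targets: 2:1 ≈ 2.000; silver ratio ≈ 2.414; root-2 ≈ 1.414.

A=root-2, B=silver ratio, C=2:1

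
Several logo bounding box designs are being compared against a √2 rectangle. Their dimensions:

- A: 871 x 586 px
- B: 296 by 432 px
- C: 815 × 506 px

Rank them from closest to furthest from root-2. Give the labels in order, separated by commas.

A: 871/586 ≈ 1.486 → |1.486 − 1.414| = 0.072
B: 432/296 ≈ 1.459 → |1.459 − 1.414| = 0.045
C: 815/506 ≈ 1.611 → |1.611 − 1.414| = 0.197

B, A, C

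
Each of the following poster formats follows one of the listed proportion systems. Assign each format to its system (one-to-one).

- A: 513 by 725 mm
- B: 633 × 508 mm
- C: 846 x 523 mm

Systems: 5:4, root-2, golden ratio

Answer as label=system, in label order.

A=root-2, B=5:4, C=golden ratio

A = 725/513 ≈ 1.413 → root-2 (1.414)
B = 633/508 ≈ 1.246 → 5:4 (1.250)
C = 846/523 ≈ 1.618 → golden ratio (1.618)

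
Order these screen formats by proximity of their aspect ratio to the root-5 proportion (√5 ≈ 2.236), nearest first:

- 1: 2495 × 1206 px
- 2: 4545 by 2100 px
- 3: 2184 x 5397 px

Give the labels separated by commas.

2, 1, 3

1: 2495/1206 ≈ 2.069 → |2.069 − 2.236| = 0.167
2: 4545/2100 ≈ 2.164 → |2.164 − 2.236| = 0.072
3: 5397/2184 ≈ 2.471 → |2.471 − 2.236| = 0.235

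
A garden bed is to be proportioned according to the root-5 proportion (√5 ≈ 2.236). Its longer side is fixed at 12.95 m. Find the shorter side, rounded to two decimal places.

root-5 ≈ 2.23607.
Shorter side = 12.95 ÷ 2.23607 ≈ 5.7914 → 5.79 m.

5.79 m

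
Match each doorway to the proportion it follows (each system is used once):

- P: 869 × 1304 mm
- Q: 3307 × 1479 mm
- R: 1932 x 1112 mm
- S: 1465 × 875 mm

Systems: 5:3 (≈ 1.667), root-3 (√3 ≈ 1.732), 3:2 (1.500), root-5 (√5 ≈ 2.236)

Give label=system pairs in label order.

P=3:2, Q=root-5, R=root-3, S=5:3

P = 1304/869 ≈ 1.501 → 3:2 (1.500)
Q = 3307/1479 ≈ 2.236 → root-5 (2.236)
R = 1932/1112 ≈ 1.737 → root-3 (1.732)
S = 1465/875 ≈ 1.674 → 5:3 (1.667)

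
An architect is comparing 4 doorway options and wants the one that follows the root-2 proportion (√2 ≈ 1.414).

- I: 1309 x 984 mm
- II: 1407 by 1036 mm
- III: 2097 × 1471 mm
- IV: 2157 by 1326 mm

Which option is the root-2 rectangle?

Ratios (long/short): I ≈ 1.330; II ≈ 1.358; III ≈ 1.426; IV ≈ 1.627.
root-2 ≈ 1.414; option III is nearest (Δ 0.012).

III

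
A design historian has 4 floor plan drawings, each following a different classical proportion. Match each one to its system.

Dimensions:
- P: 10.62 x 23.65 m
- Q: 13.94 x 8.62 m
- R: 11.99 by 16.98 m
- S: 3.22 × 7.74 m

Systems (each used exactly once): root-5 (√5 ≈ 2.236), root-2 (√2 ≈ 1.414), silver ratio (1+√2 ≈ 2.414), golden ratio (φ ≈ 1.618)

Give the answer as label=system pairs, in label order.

Ratios: P ≈ 2.227; Q ≈ 1.617; R ≈ 1.416; S ≈ 2.404.
Targets: root-5 ≈ 2.236; root-2 ≈ 1.414; silver ratio ≈ 2.414; golden ratio ≈ 1.618.

P=root-5, Q=golden ratio, R=root-2, S=silver ratio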